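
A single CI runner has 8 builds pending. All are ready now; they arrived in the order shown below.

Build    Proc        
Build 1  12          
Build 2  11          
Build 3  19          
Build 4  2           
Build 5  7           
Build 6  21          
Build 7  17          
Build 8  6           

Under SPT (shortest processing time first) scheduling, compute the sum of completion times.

313

SPT (increasing processing time): Build 4 Build 8 Build 5 Build 2 Build 1 Build 7 Build 3 Build 6.
Build 4: 0→2
Build 8: 2→8
Build 5: 8→15
Build 2: 15→26
Build 1: 26→38
Build 7: 38→55
Build 3: 55→74
Build 6: 74→95
Sum = 2+8+15+26+38+55+74+95 = 313.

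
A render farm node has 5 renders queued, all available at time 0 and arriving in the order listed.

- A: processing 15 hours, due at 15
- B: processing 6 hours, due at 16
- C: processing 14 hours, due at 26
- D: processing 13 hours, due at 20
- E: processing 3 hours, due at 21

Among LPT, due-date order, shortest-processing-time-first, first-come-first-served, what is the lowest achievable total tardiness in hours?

48

LPT (decreasing processing time): A C D B E.
A: 0→15, due 15, tardiness 0
C: 15→29, due 26, tardiness 3
D: 29→42, due 20, tardiness 22
B: 42→48, due 16, tardiness 32
E: 48→51, due 21, tardiness 30
Sum = 0+3+22+32+30 = 87.
EDD (increasing due date): A B D E C.
A: 0→15, due 15, tardiness 0
B: 15→21, due 16, tardiness 5
D: 21→34, due 20, tardiness 14
E: 34→37, due 21, tardiness 16
C: 37→51, due 26, tardiness 25
Sum = 0+5+14+16+25 = 60.
SPT (increasing processing time): E B D C A.
E: 0→3, due 21, tardiness 0
B: 3→9, due 16, tardiness 0
D: 9→22, due 20, tardiness 2
C: 22→36, due 26, tardiness 10
A: 36→51, due 15, tardiness 36
Sum = 0+0+2+10+36 = 48.
FIFO (arrival order): A B C D E.
A: 0→15, due 15, tardiness 0
B: 15→21, due 16, tardiness 5
C: 21→35, due 26, tardiness 9
D: 35→48, due 20, tardiness 28
E: 48→51, due 21, tardiness 30
Sum = 0+5+9+28+30 = 72.
LPT 87, EDD 60, SPT 48, FIFO 72 → minimum 48.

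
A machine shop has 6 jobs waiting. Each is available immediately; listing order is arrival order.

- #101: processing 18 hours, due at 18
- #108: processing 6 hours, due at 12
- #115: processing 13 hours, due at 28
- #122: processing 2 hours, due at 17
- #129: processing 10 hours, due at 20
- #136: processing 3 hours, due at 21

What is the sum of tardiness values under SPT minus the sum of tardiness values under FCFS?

-62

SPT (increasing processing time): #122 #136 #108 #129 #115 #101.
#122: 0→2, due 17, tardiness 0
#136: 2→5, due 21, tardiness 0
#108: 5→11, due 12, tardiness 0
#129: 11→21, due 20, tardiness 1
#115: 21→34, due 28, tardiness 6
#101: 34→52, due 18, tardiness 34
Sum = 0+0+0+1+6+34 = 41.
FIFO (arrival order): #101 #108 #115 #122 #129 #136.
#101: 0→18, due 18, tardiness 0
#108: 18→24, due 12, tardiness 12
#115: 24→37, due 28, tardiness 9
#122: 37→39, due 17, tardiness 22
#129: 39→49, due 20, tardiness 29
#136: 49→52, due 21, tardiness 31
Sum = 0+12+9+22+29+31 = 103.
Difference = 41 − 103 = -62.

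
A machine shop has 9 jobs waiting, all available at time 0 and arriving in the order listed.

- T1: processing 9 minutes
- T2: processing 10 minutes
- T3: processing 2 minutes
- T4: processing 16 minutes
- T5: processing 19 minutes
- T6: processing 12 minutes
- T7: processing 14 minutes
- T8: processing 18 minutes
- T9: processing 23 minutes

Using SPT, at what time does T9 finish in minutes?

123

SPT (increasing processing time): T3 T1 T2 T6 T7 T4 T8 T5 T9.
T3: 0→2
T1: 2→11
T2: 11→21
T6: 21→33
T7: 33→47
T4: 47→63
T8: 63→81
T5: 81→100
T9: 100→123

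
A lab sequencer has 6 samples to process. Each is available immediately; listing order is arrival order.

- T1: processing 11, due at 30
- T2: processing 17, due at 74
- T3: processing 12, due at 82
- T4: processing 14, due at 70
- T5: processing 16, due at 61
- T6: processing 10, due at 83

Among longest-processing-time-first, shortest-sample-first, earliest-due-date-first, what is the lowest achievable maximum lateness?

-3

LPT (decreasing processing time): T2 T5 T4 T3 T1 T6.
T2: 0→17, due 74, lateness -57
T5: 17→33, due 61, lateness -28
T4: 33→47, due 70, lateness -23
T3: 47→59, due 82, lateness -23
T1: 59→70, due 30, lateness 40
T6: 70→80, due 83, lateness -3
Maximum = 40.
SPT (increasing processing time): T6 T1 T3 T4 T5 T2.
T6: 0→10, due 83, lateness -73
T1: 10→21, due 30, lateness -9
T3: 21→33, due 82, lateness -49
T4: 33→47, due 70, lateness -23
T5: 47→63, due 61, lateness 2
T2: 63→80, due 74, lateness 6
Maximum = 6.
EDD (increasing due date): T1 T5 T4 T2 T3 T6.
T1: 0→11, due 30, lateness -19
T5: 11→27, due 61, lateness -34
T4: 27→41, due 70, lateness -29
T2: 41→58, due 74, lateness -16
T3: 58→70, due 82, lateness -12
T6: 70→80, due 83, lateness -3
Maximum = -3.
LPT 40, SPT 6, EDD -3 → minimum -3.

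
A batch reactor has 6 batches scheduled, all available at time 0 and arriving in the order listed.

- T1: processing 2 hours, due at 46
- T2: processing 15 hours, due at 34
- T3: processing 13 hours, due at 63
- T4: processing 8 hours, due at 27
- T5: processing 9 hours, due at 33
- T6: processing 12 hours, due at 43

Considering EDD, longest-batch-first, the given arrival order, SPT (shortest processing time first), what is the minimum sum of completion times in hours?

165

EDD (increasing due date): T4 T5 T2 T6 T1 T3.
T4: 0→8
T5: 8→17
T2: 17→32
T6: 32→44
T1: 44→46
T3: 46→59
Sum = 8+17+32+44+46+59 = 206.
LPT (decreasing processing time): T2 T3 T6 T5 T4 T1.
T2: 0→15
T3: 15→28
T6: 28→40
T5: 40→49
T4: 49→57
T1: 57→59
Sum = 15+28+40+49+57+59 = 248.
FIFO (arrival order): T1 T2 T3 T4 T5 T6.
T1: 0→2
T2: 2→17
T3: 17→30
T4: 30→38
T5: 38→47
T6: 47→59
Sum = 2+17+30+38+47+59 = 193.
SPT (increasing processing time): T1 T4 T5 T6 T3 T2.
T1: 0→2
T4: 2→10
T5: 10→19
T6: 19→31
T3: 31→44
T2: 44→59
Sum = 2+10+19+31+44+59 = 165.
EDD 206, LPT 248, FIFO 193, SPT 165 → minimum 165.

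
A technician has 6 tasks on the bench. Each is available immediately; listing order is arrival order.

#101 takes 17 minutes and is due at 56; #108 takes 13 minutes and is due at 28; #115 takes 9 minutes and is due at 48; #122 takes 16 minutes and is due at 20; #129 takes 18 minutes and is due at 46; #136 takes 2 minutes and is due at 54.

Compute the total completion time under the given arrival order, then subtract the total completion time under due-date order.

8

FIFO (arrival order): #101 #108 #115 #122 #129 #136.
#101: 0→17
#108: 17→30
#115: 30→39
#122: 39→55
#129: 55→73
#136: 73→75
Sum = 17+30+39+55+73+75 = 289.
EDD (increasing due date): #122 #108 #129 #115 #136 #101.
#122: 0→16
#108: 16→29
#129: 29→47
#115: 47→56
#136: 56→58
#101: 58→75
Sum = 16+29+47+56+58+75 = 281.
Difference = 289 − 281 = 8.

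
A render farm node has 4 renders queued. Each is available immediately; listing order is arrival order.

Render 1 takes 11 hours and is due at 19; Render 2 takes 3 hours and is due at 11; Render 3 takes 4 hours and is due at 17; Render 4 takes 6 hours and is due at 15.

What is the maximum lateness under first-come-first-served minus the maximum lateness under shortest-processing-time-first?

4

FIFO (arrival order): Render 1 Render 2 Render 3 Render 4.
Render 1: 0→11, due 19, lateness -8
Render 2: 11→14, due 11, lateness 3
Render 3: 14→18, due 17, lateness 1
Render 4: 18→24, due 15, lateness 9
Maximum = 9.
SPT (increasing processing time): Render 2 Render 3 Render 4 Render 1.
Render 2: 0→3, due 11, lateness -8
Render 3: 3→7, due 17, lateness -10
Render 4: 7→13, due 15, lateness -2
Render 1: 13→24, due 19, lateness 5
Maximum = 5.
Difference = 9 − 5 = 4.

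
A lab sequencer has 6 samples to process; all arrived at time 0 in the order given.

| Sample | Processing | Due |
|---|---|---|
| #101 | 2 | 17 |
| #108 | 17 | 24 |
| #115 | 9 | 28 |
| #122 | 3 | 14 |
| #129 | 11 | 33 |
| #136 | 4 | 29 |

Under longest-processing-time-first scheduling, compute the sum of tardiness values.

LPT (decreasing processing time): #108 #129 #115 #136 #122 #101.
#108: 0→17, due 24, tardiness 0
#129: 17→28, due 33, tardiness 0
#115: 28→37, due 28, tardiness 9
#136: 37→41, due 29, tardiness 12
#122: 41→44, due 14, tardiness 30
#101: 44→46, due 17, tardiness 29
Sum = 0+0+9+12+30+29 = 80.

80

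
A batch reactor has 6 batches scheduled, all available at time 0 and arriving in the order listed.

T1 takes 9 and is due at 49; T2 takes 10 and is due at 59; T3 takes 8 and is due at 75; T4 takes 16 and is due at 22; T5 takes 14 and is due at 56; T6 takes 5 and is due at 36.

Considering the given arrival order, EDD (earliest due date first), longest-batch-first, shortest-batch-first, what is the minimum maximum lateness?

-5

FIFO (arrival order): T1 T2 T3 T4 T5 T6.
T1: 0→9, due 49, lateness -40
T2: 9→19, due 59, lateness -40
T3: 19→27, due 75, lateness -48
T4: 27→43, due 22, lateness 21
T5: 43→57, due 56, lateness 1
T6: 57→62, due 36, lateness 26
Maximum = 26.
EDD (increasing due date): T4 T6 T1 T5 T2 T3.
T4: 0→16, due 22, lateness -6
T6: 16→21, due 36, lateness -15
T1: 21→30, due 49, lateness -19
T5: 30→44, due 56, lateness -12
T2: 44→54, due 59, lateness -5
T3: 54→62, due 75, lateness -13
Maximum = -5.
LPT (decreasing processing time): T4 T5 T2 T1 T3 T6.
T4: 0→16, due 22, lateness -6
T5: 16→30, due 56, lateness -26
T2: 30→40, due 59, lateness -19
T1: 40→49, due 49, lateness 0
T3: 49→57, due 75, lateness -18
T6: 57→62, due 36, lateness 26
Maximum = 26.
SPT (increasing processing time): T6 T3 T1 T2 T5 T4.
T6: 0→5, due 36, lateness -31
T3: 5→13, due 75, lateness -62
T1: 13→22, due 49, lateness -27
T2: 22→32, due 59, lateness -27
T5: 32→46, due 56, lateness -10
T4: 46→62, due 22, lateness 40
Maximum = 40.
FIFO 26, EDD -5, LPT 26, SPT 40 → minimum -5.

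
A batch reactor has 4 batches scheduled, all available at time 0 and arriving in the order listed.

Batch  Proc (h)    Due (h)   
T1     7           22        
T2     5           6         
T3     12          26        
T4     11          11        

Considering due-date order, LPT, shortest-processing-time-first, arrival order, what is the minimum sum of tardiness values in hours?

15

EDD (increasing due date): T2 T4 T1 T3.
T2: 0→5, due 6, tardiness 0
T4: 5→16, due 11, tardiness 5
T1: 16→23, due 22, tardiness 1
T3: 23→35, due 26, tardiness 9
Sum = 0+5+1+9 = 15.
LPT (decreasing processing time): T3 T4 T1 T2.
T3: 0→12, due 26, tardiness 0
T4: 12→23, due 11, tardiness 12
T1: 23→30, due 22, tardiness 8
T2: 30→35, due 6, tardiness 29
Sum = 0+12+8+29 = 49.
SPT (increasing processing time): T2 T1 T4 T3.
T2: 0→5, due 6, tardiness 0
T1: 5→12, due 22, tardiness 0
T4: 12→23, due 11, tardiness 12
T3: 23→35, due 26, tardiness 9
Sum = 0+0+12+9 = 21.
FIFO (arrival order): T1 T2 T3 T4.
T1: 0→7, due 22, tardiness 0
T2: 7→12, due 6, tardiness 6
T3: 12→24, due 26, tardiness 0
T4: 24→35, due 11, tardiness 24
Sum = 0+6+0+24 = 30.
EDD 15, LPT 49, SPT 21, FIFO 30 → minimum 15.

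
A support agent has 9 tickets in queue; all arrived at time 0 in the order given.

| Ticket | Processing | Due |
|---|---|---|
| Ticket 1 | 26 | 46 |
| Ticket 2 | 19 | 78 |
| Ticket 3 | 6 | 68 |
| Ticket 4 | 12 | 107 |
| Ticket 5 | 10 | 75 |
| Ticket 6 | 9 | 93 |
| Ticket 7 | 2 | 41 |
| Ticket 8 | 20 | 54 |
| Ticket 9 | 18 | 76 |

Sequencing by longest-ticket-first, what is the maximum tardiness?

LPT (decreasing processing time): Ticket 1 Ticket 8 Ticket 2 Ticket 9 Ticket 4 Ticket 5 Ticket 6 Ticket 3 Ticket 7.
Ticket 1: 0→26, due 46, tardiness 0
Ticket 8: 26→46, due 54, tardiness 0
Ticket 2: 46→65, due 78, tardiness 0
Ticket 9: 65→83, due 76, tardiness 7
Ticket 4: 83→95, due 107, tardiness 0
Ticket 5: 95→105, due 75, tardiness 30
Ticket 6: 105→114, due 93, tardiness 21
Ticket 3: 114→120, due 68, tardiness 52
Ticket 7: 120→122, due 41, tardiness 81
Maximum = 81.

81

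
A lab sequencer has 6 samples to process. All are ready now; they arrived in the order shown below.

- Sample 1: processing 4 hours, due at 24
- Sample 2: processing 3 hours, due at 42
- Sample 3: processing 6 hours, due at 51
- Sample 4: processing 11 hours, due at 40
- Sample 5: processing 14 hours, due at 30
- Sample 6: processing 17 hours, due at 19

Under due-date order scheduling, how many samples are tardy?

4

EDD (increasing due date): Sample 6 Sample 1 Sample 5 Sample 4 Sample 2 Sample 3.
Sample 6: 0→17, due 19, tardiness 0
Sample 1: 17→21, due 24, tardiness 0
Sample 5: 21→35, due 30, tardiness 5
Sample 4: 35→46, due 40, tardiness 6
Sample 2: 46→49, due 42, tardiness 7
Sample 3: 49→55, due 51, tardiness 4
Late samples: 4.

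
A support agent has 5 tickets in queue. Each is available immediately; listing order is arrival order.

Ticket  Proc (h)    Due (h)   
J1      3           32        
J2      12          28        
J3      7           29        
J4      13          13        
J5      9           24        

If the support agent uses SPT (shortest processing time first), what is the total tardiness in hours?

SPT (increasing processing time): J1 J3 J5 J2 J4.
J1: 0→3, due 32, tardiness 0
J3: 3→10, due 29, tardiness 0
J5: 10→19, due 24, tardiness 0
J2: 19→31, due 28, tardiness 3
J4: 31→44, due 13, tardiness 31
Sum = 0+0+0+3+31 = 34.

34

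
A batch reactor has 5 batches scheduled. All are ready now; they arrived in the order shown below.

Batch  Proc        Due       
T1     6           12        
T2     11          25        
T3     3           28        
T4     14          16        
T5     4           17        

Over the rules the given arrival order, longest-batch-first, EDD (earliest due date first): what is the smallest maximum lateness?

FIFO (arrival order): T1 T2 T3 T4 T5.
T1: 0→6, due 12, lateness -6
T2: 6→17, due 25, lateness -8
T3: 17→20, due 28, lateness -8
T4: 20→34, due 16, lateness 18
T5: 34→38, due 17, lateness 21
Maximum = 21.
LPT (decreasing processing time): T4 T2 T1 T5 T3.
T4: 0→14, due 16, lateness -2
T2: 14→25, due 25, lateness 0
T1: 25→31, due 12, lateness 19
T5: 31→35, due 17, lateness 18
T3: 35→38, due 28, lateness 10
Maximum = 19.
EDD (increasing due date): T1 T4 T5 T2 T3.
T1: 0→6, due 12, lateness -6
T4: 6→20, due 16, lateness 4
T5: 20→24, due 17, lateness 7
T2: 24→35, due 25, lateness 10
T3: 35→38, due 28, lateness 10
Maximum = 10.
FIFO 21, LPT 19, EDD 10 → minimum 10.

10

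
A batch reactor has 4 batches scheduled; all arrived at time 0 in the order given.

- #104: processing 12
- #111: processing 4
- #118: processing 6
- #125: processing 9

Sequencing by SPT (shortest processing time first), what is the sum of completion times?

64

SPT (increasing processing time): #111 #118 #125 #104.
#111: 0→4
#118: 4→10
#125: 10→19
#104: 19→31
Sum = 4+10+19+31 = 64.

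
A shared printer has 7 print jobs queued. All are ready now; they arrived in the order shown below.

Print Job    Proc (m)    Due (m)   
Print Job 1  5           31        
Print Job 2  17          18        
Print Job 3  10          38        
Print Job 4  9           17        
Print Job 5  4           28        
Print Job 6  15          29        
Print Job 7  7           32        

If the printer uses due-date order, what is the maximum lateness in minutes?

EDD (increasing due date): Print Job 4 Print Job 2 Print Job 5 Print Job 6 Print Job 1 Print Job 7 Print Job 3.
Print Job 4: 0→9, due 17, lateness -8
Print Job 2: 9→26, due 18, lateness 8
Print Job 5: 26→30, due 28, lateness 2
Print Job 6: 30→45, due 29, lateness 16
Print Job 1: 45→50, due 31, lateness 19
Print Job 7: 50→57, due 32, lateness 25
Print Job 3: 57→67, due 38, lateness 29
Maximum = 29.

29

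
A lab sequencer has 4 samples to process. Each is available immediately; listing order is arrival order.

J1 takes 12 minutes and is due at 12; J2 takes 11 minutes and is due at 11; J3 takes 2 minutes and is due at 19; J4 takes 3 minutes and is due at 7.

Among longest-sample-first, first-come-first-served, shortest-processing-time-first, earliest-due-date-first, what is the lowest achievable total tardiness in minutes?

21

LPT (decreasing processing time): J1 J2 J4 J3.
J1: 0→12, due 12, tardiness 0
J2: 12→23, due 11, tardiness 12
J4: 23→26, due 7, tardiness 19
J3: 26→28, due 19, tardiness 9
Sum = 0+12+19+9 = 40.
FIFO (arrival order): J1 J2 J3 J4.
J1: 0→12, due 12, tardiness 0
J2: 12→23, due 11, tardiness 12
J3: 23→25, due 19, tardiness 6
J4: 25→28, due 7, tardiness 21
Sum = 0+12+6+21 = 39.
SPT (increasing processing time): J3 J4 J2 J1.
J3: 0→2, due 19, tardiness 0
J4: 2→5, due 7, tardiness 0
J2: 5→16, due 11, tardiness 5
J1: 16→28, due 12, tardiness 16
Sum = 0+0+5+16 = 21.
EDD (increasing due date): J4 J2 J1 J3.
J4: 0→3, due 7, tardiness 0
J2: 3→14, due 11, tardiness 3
J1: 14→26, due 12, tardiness 14
J3: 26→28, due 19, tardiness 9
Sum = 0+3+14+9 = 26.
LPT 40, FIFO 39, SPT 21, EDD 26 → minimum 21.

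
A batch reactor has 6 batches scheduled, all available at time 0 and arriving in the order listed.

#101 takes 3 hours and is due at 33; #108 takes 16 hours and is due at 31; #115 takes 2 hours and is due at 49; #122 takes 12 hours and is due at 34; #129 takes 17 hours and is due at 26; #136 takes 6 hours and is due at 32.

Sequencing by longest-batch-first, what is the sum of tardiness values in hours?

LPT (decreasing processing time): #129 #108 #122 #136 #101 #115.
#129: 0→17, due 26, tardiness 0
#108: 17→33, due 31, tardiness 2
#122: 33→45, due 34, tardiness 11
#136: 45→51, due 32, tardiness 19
#101: 51→54, due 33, tardiness 21
#115: 54→56, due 49, tardiness 7
Sum = 0+2+11+19+21+7 = 60.

60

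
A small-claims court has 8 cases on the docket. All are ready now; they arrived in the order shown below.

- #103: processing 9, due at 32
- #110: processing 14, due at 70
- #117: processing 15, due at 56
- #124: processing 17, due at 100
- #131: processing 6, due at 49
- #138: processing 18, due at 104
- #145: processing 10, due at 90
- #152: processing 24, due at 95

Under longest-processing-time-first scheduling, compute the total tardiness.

183

LPT (decreasing processing time): #152 #138 #124 #117 #110 #145 #103 #131.
#152: 0→24, due 95, tardiness 0
#138: 24→42, due 104, tardiness 0
#124: 42→59, due 100, tardiness 0
#117: 59→74, due 56, tardiness 18
#110: 74→88, due 70, tardiness 18
#145: 88→98, due 90, tardiness 8
#103: 98→107, due 32, tardiness 75
#131: 107→113, due 49, tardiness 64
Sum = 0+0+0+18+18+8+75+64 = 183.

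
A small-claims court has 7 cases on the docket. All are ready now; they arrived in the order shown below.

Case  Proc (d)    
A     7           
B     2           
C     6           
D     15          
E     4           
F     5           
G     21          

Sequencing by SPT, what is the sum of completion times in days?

159

SPT (increasing processing time): B E F C A D G.
B: 0→2
E: 2→6
F: 6→11
C: 11→17
A: 17→24
D: 24→39
G: 39→60
Sum = 2+6+11+17+24+39+60 = 159.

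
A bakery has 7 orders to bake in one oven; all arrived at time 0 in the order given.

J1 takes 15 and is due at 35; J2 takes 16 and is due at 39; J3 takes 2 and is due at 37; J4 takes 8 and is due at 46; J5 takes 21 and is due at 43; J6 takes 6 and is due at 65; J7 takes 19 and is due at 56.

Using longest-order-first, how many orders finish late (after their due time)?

LPT (decreasing processing time): J5 J7 J2 J1 J4 J6 J3.
J5: 0→21, due 43, tardiness 0
J7: 21→40, due 56, tardiness 0
J2: 40→56, due 39, tardiness 17
J1: 56→71, due 35, tardiness 36
J4: 71→79, due 46, tardiness 33
J6: 79→85, due 65, tardiness 20
J3: 85→87, due 37, tardiness 50
Late orders: 5.

5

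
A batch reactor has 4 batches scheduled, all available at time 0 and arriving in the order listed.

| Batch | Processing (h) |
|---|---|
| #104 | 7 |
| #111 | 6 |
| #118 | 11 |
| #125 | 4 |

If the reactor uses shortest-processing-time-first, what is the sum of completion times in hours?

59

SPT (increasing processing time): #125 #111 #104 #118.
#125: 0→4
#111: 4→10
#104: 10→17
#118: 17→28
Sum = 4+10+17+28 = 59.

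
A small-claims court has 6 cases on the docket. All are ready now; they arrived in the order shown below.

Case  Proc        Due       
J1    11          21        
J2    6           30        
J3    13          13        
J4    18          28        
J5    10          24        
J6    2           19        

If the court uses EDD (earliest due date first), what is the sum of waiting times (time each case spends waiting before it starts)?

144

EDD (increasing due date): J3 J6 J1 J5 J4 J2.
J3: waits 0, runs 0→13
J6: waits 13, runs 13→15
J1: waits 15, runs 15→26
J5: waits 26, runs 26→36
J4: waits 36, runs 36→54
J2: waits 54, runs 54→60
Sum = 0+13+15+26+36+54 = 144.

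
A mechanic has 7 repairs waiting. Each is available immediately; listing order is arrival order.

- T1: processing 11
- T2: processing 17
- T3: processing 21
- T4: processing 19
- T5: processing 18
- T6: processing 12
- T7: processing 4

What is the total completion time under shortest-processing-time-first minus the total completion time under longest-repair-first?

-146

SPT (increasing processing time): T7 T1 T6 T2 T5 T4 T3.
T7: 0→4
T1: 4→15
T6: 15→27
T2: 27→44
T5: 44→62
T4: 62→81
T3: 81→102
Sum = 4+15+27+44+62+81+102 = 335.
LPT (decreasing processing time): T3 T4 T5 T2 T6 T1 T7.
T3: 0→21
T4: 21→40
T5: 40→58
T2: 58→75
T6: 75→87
T1: 87→98
T7: 98→102
Sum = 21+40+58+75+87+98+102 = 481.
Difference = 335 − 481 = -146.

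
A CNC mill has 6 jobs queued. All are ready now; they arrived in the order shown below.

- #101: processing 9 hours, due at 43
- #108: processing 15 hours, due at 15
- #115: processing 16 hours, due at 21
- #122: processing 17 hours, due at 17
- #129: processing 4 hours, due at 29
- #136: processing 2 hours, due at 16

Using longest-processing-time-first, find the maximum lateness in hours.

LPT (decreasing processing time): #122 #115 #108 #101 #129 #136.
#122: 0→17, due 17, lateness 0
#115: 17→33, due 21, lateness 12
#108: 33→48, due 15, lateness 33
#101: 48→57, due 43, lateness 14
#129: 57→61, due 29, lateness 32
#136: 61→63, due 16, lateness 47
Maximum = 47.

47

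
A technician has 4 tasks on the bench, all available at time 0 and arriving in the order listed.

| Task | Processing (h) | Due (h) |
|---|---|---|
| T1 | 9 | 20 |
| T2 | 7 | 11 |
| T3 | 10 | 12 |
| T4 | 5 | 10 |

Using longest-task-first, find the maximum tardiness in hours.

LPT (decreasing processing time): T3 T1 T2 T4.
T3: 0→10, due 12, tardiness 0
T1: 10→19, due 20, tardiness 0
T2: 19→26, due 11, tardiness 15
T4: 26→31, due 10, tardiness 21
Maximum = 21.

21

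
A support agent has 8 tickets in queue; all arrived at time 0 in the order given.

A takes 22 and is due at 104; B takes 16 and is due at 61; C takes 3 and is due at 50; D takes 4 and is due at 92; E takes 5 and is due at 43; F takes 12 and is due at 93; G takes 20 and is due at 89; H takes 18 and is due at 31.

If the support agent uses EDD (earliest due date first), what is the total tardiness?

0

EDD (increasing due date): H E C B G D F A.
H: 0→18, due 31, tardiness 0
E: 18→23, due 43, tardiness 0
C: 23→26, due 50, tardiness 0
B: 26→42, due 61, tardiness 0
G: 42→62, due 89, tardiness 0
D: 62→66, due 92, tardiness 0
F: 66→78, due 93, tardiness 0
A: 78→100, due 104, tardiness 0
Sum = 0+0+0+0+0+0+0+0 = 0.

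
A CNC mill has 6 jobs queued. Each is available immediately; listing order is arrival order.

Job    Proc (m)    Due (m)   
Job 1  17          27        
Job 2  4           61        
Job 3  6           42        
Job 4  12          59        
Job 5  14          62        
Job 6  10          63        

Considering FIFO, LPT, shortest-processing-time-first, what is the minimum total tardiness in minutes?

0

FIFO (arrival order): Job 1 Job 2 Job 3 Job 4 Job 5 Job 6.
Job 1: 0→17, due 27, tardiness 0
Job 2: 17→21, due 61, tardiness 0
Job 3: 21→27, due 42, tardiness 0
Job 4: 27→39, due 59, tardiness 0
Job 5: 39→53, due 62, tardiness 0
Job 6: 53→63, due 63, tardiness 0
Sum = 0+0+0+0+0+0 = 0.
LPT (decreasing processing time): Job 1 Job 5 Job 4 Job 6 Job 3 Job 2.
Job 1: 0→17, due 27, tardiness 0
Job 5: 17→31, due 62, tardiness 0
Job 4: 31→43, due 59, tardiness 0
Job 6: 43→53, due 63, tardiness 0
Job 3: 53→59, due 42, tardiness 17
Job 2: 59→63, due 61, tardiness 2
Sum = 0+0+0+0+17+2 = 19.
SPT (increasing processing time): Job 2 Job 3 Job 6 Job 4 Job 5 Job 1.
Job 2: 0→4, due 61, tardiness 0
Job 3: 4→10, due 42, tardiness 0
Job 6: 10→20, due 63, tardiness 0
Job 4: 20→32, due 59, tardiness 0
Job 5: 32→46, due 62, tardiness 0
Job 1: 46→63, due 27, tardiness 36
Sum = 0+0+0+0+0+36 = 36.
FIFO 0, LPT 19, SPT 36 → minimum 0.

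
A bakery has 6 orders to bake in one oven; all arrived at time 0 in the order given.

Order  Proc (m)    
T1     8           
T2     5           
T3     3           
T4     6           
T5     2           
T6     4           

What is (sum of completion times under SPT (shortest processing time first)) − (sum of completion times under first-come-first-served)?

SPT (increasing processing time): T5 T3 T6 T2 T4 T1.
T5: 0→2
T3: 2→5
T6: 5→9
T2: 9→14
T4: 14→20
T1: 20→28
Sum = 2+5+9+14+20+28 = 78.
FIFO (arrival order): T1 T2 T3 T4 T5 T6.
T1: 0→8
T2: 8→13
T3: 13→16
T4: 16→22
T5: 22→24
T6: 24→28
Sum = 8+13+16+22+24+28 = 111.
Difference = 78 − 111 = -33.

-33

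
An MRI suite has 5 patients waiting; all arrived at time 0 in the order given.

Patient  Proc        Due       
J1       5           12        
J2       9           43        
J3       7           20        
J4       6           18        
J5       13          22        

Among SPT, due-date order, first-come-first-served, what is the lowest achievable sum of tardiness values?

9

SPT (increasing processing time): J1 J4 J3 J2 J5.
J1: 0→5, due 12, tardiness 0
J4: 5→11, due 18, tardiness 0
J3: 11→18, due 20, tardiness 0
J2: 18→27, due 43, tardiness 0
J5: 27→40, due 22, tardiness 18
Sum = 0+0+0+0+18 = 18.
EDD (increasing due date): J1 J4 J3 J5 J2.
J1: 0→5, due 12, tardiness 0
J4: 5→11, due 18, tardiness 0
J3: 11→18, due 20, tardiness 0
J5: 18→31, due 22, tardiness 9
J2: 31→40, due 43, tardiness 0
Sum = 0+0+0+9+0 = 9.
FIFO (arrival order): J1 J2 J3 J4 J5.
J1: 0→5, due 12, tardiness 0
J2: 5→14, due 43, tardiness 0
J3: 14→21, due 20, tardiness 1
J4: 21→27, due 18, tardiness 9
J5: 27→40, due 22, tardiness 18
Sum = 0+0+1+9+18 = 28.
SPT 18, EDD 9, FIFO 28 → minimum 9.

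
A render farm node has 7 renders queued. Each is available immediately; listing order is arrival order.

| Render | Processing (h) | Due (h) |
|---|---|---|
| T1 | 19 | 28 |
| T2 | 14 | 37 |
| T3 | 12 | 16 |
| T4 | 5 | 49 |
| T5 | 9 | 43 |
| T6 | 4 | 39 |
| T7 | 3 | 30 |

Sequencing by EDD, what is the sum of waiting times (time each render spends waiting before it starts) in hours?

238

EDD (increasing due date): T3 T1 T7 T2 T6 T5 T4.
T3: waits 0, runs 0→12
T1: waits 12, runs 12→31
T7: waits 31, runs 31→34
T2: waits 34, runs 34→48
T6: waits 48, runs 48→52
T5: waits 52, runs 52→61
T4: waits 61, runs 61→66
Sum = 0+12+31+34+48+52+61 = 238.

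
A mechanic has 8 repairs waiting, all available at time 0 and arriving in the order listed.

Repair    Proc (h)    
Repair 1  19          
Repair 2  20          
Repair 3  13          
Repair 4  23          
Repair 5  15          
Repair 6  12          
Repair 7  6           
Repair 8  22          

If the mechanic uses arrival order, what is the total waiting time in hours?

485

FIFO (arrival order): Repair 1 Repair 2 Repair 3 Repair 4 Repair 5 Repair 6 Repair 7 Repair 8.
Repair 1: waits 0, runs 0→19
Repair 2: waits 19, runs 19→39
Repair 3: waits 39, runs 39→52
Repair 4: waits 52, runs 52→75
Repair 5: waits 75, runs 75→90
Repair 6: waits 90, runs 90→102
Repair 7: waits 102, runs 102→108
Repair 8: waits 108, runs 108→130
Sum = 0+19+39+52+75+90+102+108 = 485.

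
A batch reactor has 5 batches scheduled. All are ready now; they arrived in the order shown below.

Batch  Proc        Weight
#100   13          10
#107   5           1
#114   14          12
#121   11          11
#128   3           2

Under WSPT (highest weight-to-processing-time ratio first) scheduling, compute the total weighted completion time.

929

WSPT (decreasing weight/processing-time ratio): #121 #114 #100 #128 #107.
#121: finishes 11, weight 11, w·C = 121
#114: finishes 25, weight 12, w·C = 300
#100: finishes 38, weight 10, w·C = 380
#128: finishes 41, weight 2, w·C = 82
#107: finishes 46, weight 1, w·C = 46
Sum = 121+300+380+82+46 = 929.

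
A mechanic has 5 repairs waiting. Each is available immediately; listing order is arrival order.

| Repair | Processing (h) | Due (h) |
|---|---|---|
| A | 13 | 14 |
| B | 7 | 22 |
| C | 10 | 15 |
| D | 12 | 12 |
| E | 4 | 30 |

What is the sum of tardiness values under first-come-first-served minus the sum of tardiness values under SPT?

2

FIFO (arrival order): A B C D E.
A: 0→13, due 14, tardiness 0
B: 13→20, due 22, tardiness 0
C: 20→30, due 15, tardiness 15
D: 30→42, due 12, tardiness 30
E: 42→46, due 30, tardiness 16
Sum = 0+0+15+30+16 = 61.
SPT (increasing processing time): E B C D A.
E: 0→4, due 30, tardiness 0
B: 4→11, due 22, tardiness 0
C: 11→21, due 15, tardiness 6
D: 21→33, due 12, tardiness 21
A: 33→46, due 14, tardiness 32
Sum = 0+0+6+21+32 = 59.
Difference = 61 − 59 = 2.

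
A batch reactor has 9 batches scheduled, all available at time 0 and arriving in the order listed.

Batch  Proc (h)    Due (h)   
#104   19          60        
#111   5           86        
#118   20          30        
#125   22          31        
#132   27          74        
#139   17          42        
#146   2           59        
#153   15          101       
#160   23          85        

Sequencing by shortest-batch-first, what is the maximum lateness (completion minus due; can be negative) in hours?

SPT (increasing processing time): #146 #111 #153 #139 #104 #118 #125 #160 #132.
#146: 0→2, due 59, lateness -57
#111: 2→7, due 86, lateness -79
#153: 7→22, due 101, lateness -79
#139: 22→39, due 42, lateness -3
#104: 39→58, due 60, lateness -2
#118: 58→78, due 30, lateness 48
#125: 78→100, due 31, lateness 69
#160: 100→123, due 85, lateness 38
#132: 123→150, due 74, lateness 76
Maximum = 76.

76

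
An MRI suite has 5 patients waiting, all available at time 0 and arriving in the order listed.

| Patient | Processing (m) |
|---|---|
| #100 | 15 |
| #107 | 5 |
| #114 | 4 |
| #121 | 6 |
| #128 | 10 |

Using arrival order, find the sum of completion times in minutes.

129

FIFO (arrival order): #100 #107 #114 #121 #128.
#100: 0→15
#107: 15→20
#114: 20→24
#121: 24→30
#128: 30→40
Sum = 15+20+24+30+40 = 129.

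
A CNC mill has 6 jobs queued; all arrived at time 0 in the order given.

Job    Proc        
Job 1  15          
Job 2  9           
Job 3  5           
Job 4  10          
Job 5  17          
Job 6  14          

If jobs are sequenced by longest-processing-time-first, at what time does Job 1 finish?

32

LPT (decreasing processing time): Job 5 Job 1 Job 6 Job 4 Job 2 Job 3.
Job 5: 0→17
Job 1: 17→32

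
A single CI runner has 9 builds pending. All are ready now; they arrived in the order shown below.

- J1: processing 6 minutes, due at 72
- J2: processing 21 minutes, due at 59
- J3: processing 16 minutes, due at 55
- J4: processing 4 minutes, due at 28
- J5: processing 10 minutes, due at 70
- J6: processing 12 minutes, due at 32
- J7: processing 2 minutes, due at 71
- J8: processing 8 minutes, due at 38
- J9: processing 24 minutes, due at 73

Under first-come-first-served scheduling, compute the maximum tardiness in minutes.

FIFO (arrival order): J1 J2 J3 J4 J5 J6 J7 J8 J9.
J1: 0→6, due 72, tardiness 0
J2: 6→27, due 59, tardiness 0
J3: 27→43, due 55, tardiness 0
J4: 43→47, due 28, tardiness 19
J5: 47→57, due 70, tardiness 0
J6: 57→69, due 32, tardiness 37
J7: 69→71, due 71, tardiness 0
J8: 71→79, due 38, tardiness 41
J9: 79→103, due 73, tardiness 30
Maximum = 41.

41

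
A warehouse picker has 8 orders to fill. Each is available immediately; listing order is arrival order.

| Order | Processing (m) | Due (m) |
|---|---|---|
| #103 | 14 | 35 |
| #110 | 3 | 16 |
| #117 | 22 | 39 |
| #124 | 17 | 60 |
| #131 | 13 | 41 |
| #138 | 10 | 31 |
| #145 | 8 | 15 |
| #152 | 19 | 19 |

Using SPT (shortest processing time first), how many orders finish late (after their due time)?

SPT (increasing processing time): #110 #145 #138 #131 #103 #124 #152 #117.
#110: 0→3, due 16, tardiness 0
#145: 3→11, due 15, tardiness 0
#138: 11→21, due 31, tardiness 0
#131: 21→34, due 41, tardiness 0
#103: 34→48, due 35, tardiness 13
#124: 48→65, due 60, tardiness 5
#152: 65→84, due 19, tardiness 65
#117: 84→106, due 39, tardiness 67
Late orders: 4.

4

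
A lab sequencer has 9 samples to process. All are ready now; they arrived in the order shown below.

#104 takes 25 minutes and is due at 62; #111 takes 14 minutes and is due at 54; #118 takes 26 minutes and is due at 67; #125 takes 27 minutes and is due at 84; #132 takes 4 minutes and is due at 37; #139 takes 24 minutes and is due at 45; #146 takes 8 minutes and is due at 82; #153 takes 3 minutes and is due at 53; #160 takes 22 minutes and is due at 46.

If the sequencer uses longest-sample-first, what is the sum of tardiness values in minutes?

LPT (decreasing processing time): #125 #118 #104 #139 #160 #111 #146 #132 #153.
#125: 0→27, due 84, tardiness 0
#118: 27→53, due 67, tardiness 0
#104: 53→78, due 62, tardiness 16
#139: 78→102, due 45, tardiness 57
#160: 102→124, due 46, tardiness 78
#111: 124→138, due 54, tardiness 84
#146: 138→146, due 82, tardiness 64
#132: 146→150, due 37, tardiness 113
#153: 150→153, due 53, tardiness 100
Sum = 0+0+16+57+78+84+64+113+100 = 512.

512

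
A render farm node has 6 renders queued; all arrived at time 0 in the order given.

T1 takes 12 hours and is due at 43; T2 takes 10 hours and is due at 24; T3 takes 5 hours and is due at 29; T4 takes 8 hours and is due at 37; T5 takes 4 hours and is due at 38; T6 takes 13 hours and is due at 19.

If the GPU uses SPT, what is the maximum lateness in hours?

SPT (increasing processing time): T5 T3 T4 T2 T1 T6.
T5: 0→4, due 38, lateness -34
T3: 4→9, due 29, lateness -20
T4: 9→17, due 37, lateness -20
T2: 17→27, due 24, lateness 3
T1: 27→39, due 43, lateness -4
T6: 39→52, due 19, lateness 33
Maximum = 33.

33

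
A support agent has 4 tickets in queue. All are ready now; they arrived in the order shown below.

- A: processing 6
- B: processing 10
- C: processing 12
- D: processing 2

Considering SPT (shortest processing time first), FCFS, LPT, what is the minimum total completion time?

58

SPT (increasing processing time): D A B C.
D: 0→2
A: 2→8
B: 8→18
C: 18→30
Sum = 2+8+18+30 = 58.
FIFO (arrival order): A B C D.
A: 0→6
B: 6→16
C: 16→28
D: 28→30
Sum = 6+16+28+30 = 80.
LPT (decreasing processing time): C B A D.
C: 0→12
B: 12→22
A: 22→28
D: 28→30
Sum = 12+22+28+30 = 92.
SPT 58, FIFO 80, LPT 92 → minimum 58.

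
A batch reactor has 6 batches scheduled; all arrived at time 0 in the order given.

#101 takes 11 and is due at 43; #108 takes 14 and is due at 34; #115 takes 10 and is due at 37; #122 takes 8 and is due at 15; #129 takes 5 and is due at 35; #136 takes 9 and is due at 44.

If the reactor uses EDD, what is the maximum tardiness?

EDD (increasing due date): #122 #108 #129 #115 #101 #136.
#122: 0→8, due 15, tardiness 0
#108: 8→22, due 34, tardiness 0
#129: 22→27, due 35, tardiness 0
#115: 27→37, due 37, tardiness 0
#101: 37→48, due 43, tardiness 5
#136: 48→57, due 44, tardiness 13
Maximum = 13.

13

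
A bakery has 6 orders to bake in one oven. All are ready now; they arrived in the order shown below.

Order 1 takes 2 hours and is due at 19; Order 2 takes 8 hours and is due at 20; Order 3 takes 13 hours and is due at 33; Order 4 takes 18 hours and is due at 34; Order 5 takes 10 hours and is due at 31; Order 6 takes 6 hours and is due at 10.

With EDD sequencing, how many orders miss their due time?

EDD (increasing due date): Order 6 Order 1 Order 2 Order 5 Order 3 Order 4.
Order 6: 0→6, due 10, tardiness 0
Order 1: 6→8, due 19, tardiness 0
Order 2: 8→16, due 20, tardiness 0
Order 5: 16→26, due 31, tardiness 0
Order 3: 26→39, due 33, tardiness 6
Order 4: 39→57, due 34, tardiness 23
Late orders: 2.

2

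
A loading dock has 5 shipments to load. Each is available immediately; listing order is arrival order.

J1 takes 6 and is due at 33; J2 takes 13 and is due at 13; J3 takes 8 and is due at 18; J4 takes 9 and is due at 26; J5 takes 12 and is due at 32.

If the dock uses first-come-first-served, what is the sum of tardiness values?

41

FIFO (arrival order): J1 J2 J3 J4 J5.
J1: 0→6, due 33, tardiness 0
J2: 6→19, due 13, tardiness 6
J3: 19→27, due 18, tardiness 9
J4: 27→36, due 26, tardiness 10
J5: 36→48, due 32, tardiness 16
Sum = 0+6+9+10+16 = 41.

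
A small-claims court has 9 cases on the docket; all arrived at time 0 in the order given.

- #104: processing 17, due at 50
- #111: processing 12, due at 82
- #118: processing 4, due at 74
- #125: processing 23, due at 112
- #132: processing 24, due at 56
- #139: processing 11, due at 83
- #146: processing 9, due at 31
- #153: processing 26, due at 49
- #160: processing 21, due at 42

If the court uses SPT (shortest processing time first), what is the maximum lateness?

98

SPT (increasing processing time): #118 #146 #139 #111 #104 #160 #125 #132 #153.
#118: 0→4, due 74, lateness -70
#146: 4→13, due 31, lateness -18
#139: 13→24, due 83, lateness -59
#111: 24→36, due 82, lateness -46
#104: 36→53, due 50, lateness 3
#160: 53→74, due 42, lateness 32
#125: 74→97, due 112, lateness -15
#132: 97→121, due 56, lateness 65
#153: 121→147, due 49, lateness 98
Maximum = 98.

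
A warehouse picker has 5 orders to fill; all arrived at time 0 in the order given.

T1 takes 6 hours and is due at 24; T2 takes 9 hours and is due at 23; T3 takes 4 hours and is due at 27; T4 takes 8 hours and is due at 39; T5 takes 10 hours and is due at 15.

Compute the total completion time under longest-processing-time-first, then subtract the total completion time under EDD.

LPT (decreasing processing time): T5 T2 T4 T1 T3.
T5: 0→10
T2: 10→19
T4: 19→27
T1: 27→33
T3: 33→37
Sum = 10+19+27+33+37 = 126.
EDD (increasing due date): T5 T2 T1 T3 T4.
T5: 0→10
T2: 10→19
T1: 19→25
T3: 25→29
T4: 29→37
Sum = 10+19+25+29+37 = 120.
Difference = 126 − 120 = 6.

6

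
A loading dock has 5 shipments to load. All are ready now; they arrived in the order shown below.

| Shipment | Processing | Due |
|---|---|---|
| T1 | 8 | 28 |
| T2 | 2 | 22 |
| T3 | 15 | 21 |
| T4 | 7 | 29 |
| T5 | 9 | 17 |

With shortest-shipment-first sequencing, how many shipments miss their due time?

2

SPT (increasing processing time): T2 T4 T1 T5 T3.
T2: 0→2, due 22, tardiness 0
T4: 2→9, due 29, tardiness 0
T1: 9→17, due 28, tardiness 0
T5: 17→26, due 17, tardiness 9
T3: 26→41, due 21, tardiness 20
Late shipments: 2.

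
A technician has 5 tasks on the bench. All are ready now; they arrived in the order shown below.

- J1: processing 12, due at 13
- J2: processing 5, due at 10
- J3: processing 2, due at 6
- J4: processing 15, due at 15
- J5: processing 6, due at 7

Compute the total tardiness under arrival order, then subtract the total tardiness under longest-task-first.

-30

FIFO (arrival order): J1 J2 J3 J4 J5.
J1: 0→12, due 13, tardiness 0
J2: 12→17, due 10, tardiness 7
J3: 17→19, due 6, tardiness 13
J4: 19→34, due 15, tardiness 19
J5: 34→40, due 7, tardiness 33
Sum = 0+7+13+19+33 = 72.
LPT (decreasing processing time): J4 J1 J5 J2 J3.
J4: 0→15, due 15, tardiness 0
J1: 15→27, due 13, tardiness 14
J5: 27→33, due 7, tardiness 26
J2: 33→38, due 10, tardiness 28
J3: 38→40, due 6, tardiness 34
Sum = 0+14+26+28+34 = 102.
Difference = 72 − 102 = -30.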